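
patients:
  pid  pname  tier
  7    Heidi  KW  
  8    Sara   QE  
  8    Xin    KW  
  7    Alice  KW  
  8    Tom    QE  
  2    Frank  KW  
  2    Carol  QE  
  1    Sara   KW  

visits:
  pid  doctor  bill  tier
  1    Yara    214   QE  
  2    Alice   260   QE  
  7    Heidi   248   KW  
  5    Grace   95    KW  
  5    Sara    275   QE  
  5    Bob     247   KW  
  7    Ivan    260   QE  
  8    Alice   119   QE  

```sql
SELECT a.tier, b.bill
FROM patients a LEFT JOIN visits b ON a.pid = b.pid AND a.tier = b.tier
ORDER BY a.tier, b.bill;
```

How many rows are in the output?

LEFT JOIN keeps every row from `patients`; unmatched rows get NULL for `visits`'s columns.
Matching on a.pid = b.pid AND a.tier = b.tier.
- a[0] pid=7, tier=KW → 1 match(es) in b → 1 row(s).
- a[1] pid=8, tier=QE → 1 match(es) in b → 1 row(s).
- a[2] pid=8, tier=KW → no match; kept with NULLs on the b side.
- a[3] pid=7, tier=KW → 1 match(es) in b → 1 row(s).
- a[4] pid=8, tier=QE → 1 match(es) in b → 1 row(s).
- a[5] pid=2, tier=KW → no match; kept with NULLs on the b side.
- a[6] pid=2, tier=QE → 1 match(es) in b → 1 row(s).
- a[7] pid=1, tier=KW → no match; kept with NULLs on the b side.
Total: 5 matched + 3 padded = 8 rows.

8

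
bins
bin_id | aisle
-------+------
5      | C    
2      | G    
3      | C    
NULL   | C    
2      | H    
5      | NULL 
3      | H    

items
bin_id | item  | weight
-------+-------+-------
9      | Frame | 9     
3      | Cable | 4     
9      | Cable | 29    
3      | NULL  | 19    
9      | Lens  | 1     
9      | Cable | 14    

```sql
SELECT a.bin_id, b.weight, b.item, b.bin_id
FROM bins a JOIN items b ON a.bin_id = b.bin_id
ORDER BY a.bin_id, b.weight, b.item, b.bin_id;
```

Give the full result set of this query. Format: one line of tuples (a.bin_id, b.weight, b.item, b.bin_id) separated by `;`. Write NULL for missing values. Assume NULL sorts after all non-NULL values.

INNER JOIN keeps only pairs where the ON condition holds.
Matching on a.bin_id = b.bin_id. A NULL in a compared column never satisfies the condition.
- a (bin_id=5) has no partner → excluded.
- a (bin_id=2) has no partner → excluded.
- a (bin_id=3) pairs with 2 row(s) of b.
- a (bin_id=NULL) has no partner → excluded.
- a (bin_id=2) has no partner → excluded.
- a (bin_id=5) has no partner → excluded.
- a (bin_id=3) pairs with 2 row(s) of b.
After projecting and ordering:
a.bin_id | b.weight | b.item | b.bin_id
3 | 4 | Cable | 3
3 | 4 | Cable | 3
3 | 19 | NULL | 3
3 | 19 | NULL | 3

(3, 4, Cable, 3); (3, 4, Cable, 3); (3, 19, NULL, 3); (3, 19, NULL, 3)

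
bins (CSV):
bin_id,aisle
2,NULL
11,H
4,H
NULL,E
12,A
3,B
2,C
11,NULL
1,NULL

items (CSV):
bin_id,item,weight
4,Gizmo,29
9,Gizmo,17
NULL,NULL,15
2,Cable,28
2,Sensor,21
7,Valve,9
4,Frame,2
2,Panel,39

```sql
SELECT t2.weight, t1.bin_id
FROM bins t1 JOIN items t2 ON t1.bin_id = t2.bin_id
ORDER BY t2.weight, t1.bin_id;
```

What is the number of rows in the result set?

8

INNER JOIN keeps only pairs where the ON condition holds.
Matching on t1.bin_id = t2.bin_id. A NULL in a compared column never satisfies the condition.
- bin_id=2: 3 matching t2 row(s), so 3 row(s) emitted.
- bin_id=11: no matching t2 row, dropped.
- bin_id=4: 2 matching t2 row(s), so 2 row(s) emitted.
- bin_id=NULL: no matching t2 row, dropped.
- bin_id=12: no matching t2 row, dropped.
- bin_id=3: no matching t2 row, dropped.
- bin_id=2: 3 matching t2 row(s), so 3 row(s) emitted.
- bin_id=11: no matching t2 row, dropped.
- bin_id=1: no matching t2 row, dropped.
Total: 8 rows.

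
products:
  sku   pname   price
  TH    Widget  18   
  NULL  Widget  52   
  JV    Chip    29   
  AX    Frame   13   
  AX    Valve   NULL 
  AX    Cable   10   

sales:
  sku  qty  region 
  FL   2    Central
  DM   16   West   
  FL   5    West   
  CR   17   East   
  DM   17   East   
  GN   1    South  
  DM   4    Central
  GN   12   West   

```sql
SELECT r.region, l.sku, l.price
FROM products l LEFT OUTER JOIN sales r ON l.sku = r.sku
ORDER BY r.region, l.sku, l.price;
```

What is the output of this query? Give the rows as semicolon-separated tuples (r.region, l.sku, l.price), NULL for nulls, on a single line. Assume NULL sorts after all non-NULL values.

(NULL, AX, 10); (NULL, AX, 13); (NULL, AX, NULL); (NULL, JV, 29); (NULL, TH, 18); (NULL, NULL, 52)

LEFT JOIN keeps every row from `products`; unmatched rows get NULL for `sales`'s columns.
Matching on l.sku = r.sku. A NULL in a compared column never satisfies the condition.
- l[0] sku=TH → no match; kept with NULLs on the r side.
- l[1] sku=NULL → no match; kept with NULLs on the r side.
- l[2] sku=JV → no match; kept with NULLs on the r side.
- l[3] sku=AX → no match; kept with NULLs on the r side.
- l[4] sku=AX → no match; kept with NULLs on the r side.
- l[5] sku=AX → no match; kept with NULLs on the r side.
After projecting and ordering:
r.region | l.sku | l.price
NULL | AX | 10
NULL | AX | 13
NULL | AX | NULL
NULL | JV | 29
NULL | TH | 18
NULL | NULL | 52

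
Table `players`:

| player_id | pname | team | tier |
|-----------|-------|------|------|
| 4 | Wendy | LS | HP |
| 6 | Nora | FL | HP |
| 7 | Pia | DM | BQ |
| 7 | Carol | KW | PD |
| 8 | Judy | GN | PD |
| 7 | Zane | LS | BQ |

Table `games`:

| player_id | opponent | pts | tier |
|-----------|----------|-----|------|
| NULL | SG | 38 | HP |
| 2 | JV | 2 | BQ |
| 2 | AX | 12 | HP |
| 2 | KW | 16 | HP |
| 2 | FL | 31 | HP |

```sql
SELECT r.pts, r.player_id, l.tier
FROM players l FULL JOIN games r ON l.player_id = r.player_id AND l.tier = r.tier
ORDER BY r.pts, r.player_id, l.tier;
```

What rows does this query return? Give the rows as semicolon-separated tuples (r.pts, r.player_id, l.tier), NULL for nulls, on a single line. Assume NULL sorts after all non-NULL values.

(2, 2, NULL); (12, 2, NULL); (16, 2, NULL); (31, 2, NULL); (38, NULL, NULL); (NULL, NULL, BQ); (NULL, NULL, BQ); (NULL, NULL, HP); (NULL, NULL, HP); (NULL, NULL, PD); (NULL, NULL, PD)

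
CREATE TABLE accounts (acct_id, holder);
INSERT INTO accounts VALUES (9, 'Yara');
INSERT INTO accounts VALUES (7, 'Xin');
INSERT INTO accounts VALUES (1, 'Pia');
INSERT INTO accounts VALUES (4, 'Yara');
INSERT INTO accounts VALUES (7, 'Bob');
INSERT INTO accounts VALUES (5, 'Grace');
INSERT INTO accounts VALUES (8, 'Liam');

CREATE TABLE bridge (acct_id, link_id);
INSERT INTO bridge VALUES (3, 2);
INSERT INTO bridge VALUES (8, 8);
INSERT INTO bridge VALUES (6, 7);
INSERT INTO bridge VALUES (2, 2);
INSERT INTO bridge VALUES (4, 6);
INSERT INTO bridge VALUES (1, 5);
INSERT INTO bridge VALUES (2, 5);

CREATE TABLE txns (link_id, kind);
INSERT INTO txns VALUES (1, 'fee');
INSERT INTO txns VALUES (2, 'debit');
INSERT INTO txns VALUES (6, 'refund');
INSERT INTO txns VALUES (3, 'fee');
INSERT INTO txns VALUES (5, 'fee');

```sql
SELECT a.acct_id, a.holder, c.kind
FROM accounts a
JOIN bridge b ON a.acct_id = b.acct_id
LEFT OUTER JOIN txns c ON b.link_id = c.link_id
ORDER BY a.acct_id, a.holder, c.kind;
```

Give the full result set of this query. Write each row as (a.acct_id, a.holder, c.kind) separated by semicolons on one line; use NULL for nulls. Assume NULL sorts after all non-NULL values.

(1, Pia, fee); (4, Yara, refund); (8, Liam, NULL)

Evaluate left to right. First `accounts a INNER JOIN bridge b` on acct_id: 3 row(s).
Then LEFT JOIN `txns c` on link_id: each of those 3 rows is kept; rows whose b.link_id has no match in c get NULL for c's columns.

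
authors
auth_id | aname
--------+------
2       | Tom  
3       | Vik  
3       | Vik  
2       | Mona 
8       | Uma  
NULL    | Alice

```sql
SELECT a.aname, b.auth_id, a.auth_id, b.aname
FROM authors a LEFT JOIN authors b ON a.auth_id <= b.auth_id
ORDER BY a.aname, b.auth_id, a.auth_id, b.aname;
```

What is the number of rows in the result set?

18

LEFT JOIN keeps every row from `authors a`; unmatched rows get NULL for `authors b`'s columns.
Matching on a.auth_id <= b.auth_id. A NULL in a compared column never satisfies the condition.
- auth_id=2: 5 matching b row(s), so 5 row(s) emitted.
- auth_id=3: 3 matching b row(s), so 3 row(s) emitted.
- auth_id=3: 3 matching b row(s), so 3 row(s) emitted.
- auth_id=2: 5 matching b row(s), so 5 row(s) emitted.
- auth_id=8: 1 matching b row(s), so 1 row(s) emitted.
- auth_id=NULL: no b row matches, row kept with b columns NULL.
Total: 17 matched + 1 padded = 18 rows.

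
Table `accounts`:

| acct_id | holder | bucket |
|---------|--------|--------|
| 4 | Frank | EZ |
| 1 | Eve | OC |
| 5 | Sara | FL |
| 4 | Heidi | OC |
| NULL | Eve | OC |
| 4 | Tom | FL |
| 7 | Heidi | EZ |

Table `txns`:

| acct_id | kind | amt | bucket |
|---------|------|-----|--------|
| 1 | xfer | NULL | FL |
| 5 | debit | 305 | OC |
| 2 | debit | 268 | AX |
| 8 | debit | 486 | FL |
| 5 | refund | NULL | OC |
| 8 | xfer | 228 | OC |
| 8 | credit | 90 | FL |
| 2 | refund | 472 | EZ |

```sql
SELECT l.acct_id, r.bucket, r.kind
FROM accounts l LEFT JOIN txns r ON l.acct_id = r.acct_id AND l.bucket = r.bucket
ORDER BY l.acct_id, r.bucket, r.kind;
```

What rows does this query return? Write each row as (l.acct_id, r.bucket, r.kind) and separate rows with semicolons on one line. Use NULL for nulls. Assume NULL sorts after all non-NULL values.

LEFT JOIN keeps every row from `accounts`; unmatched rows get NULL for `txns`'s columns.
Matching on l.acct_id = r.acct_id AND l.bucket = r.bucket. A NULL in a compared column never satisfies the condition.
- l row (acct_id=4, bucket=EZ): no match → kept, r columns NULL.
- l row (acct_id=1, bucket=OC): no match → kept, r columns NULL.
- l row (acct_id=5, bucket=FL): no match → kept, r columns NULL.
- l row (acct_id=4, bucket=OC): no match → kept, r columns NULL.
- l row (acct_id=NULL, bucket=OC): no match → kept, r columns NULL.
- l row (acct_id=4, bucket=FL): no match → kept, r columns NULL.
- l row (acct_id=7, bucket=EZ): no match → kept, r columns NULL.
After projecting and ordering:
l.acct_id | r.bucket | r.kind
1 | NULL | NULL
4 | NULL | NULL
4 | NULL | NULL
4 | NULL | NULL
5 | NULL | NULL
7 | NULL | NULL
NULL | NULL | NULL

(1, NULL, NULL); (4, NULL, NULL); (4, NULL, NULL); (4, NULL, NULL); (5, NULL, NULL); (7, NULL, NULL); (NULL, NULL, NULL)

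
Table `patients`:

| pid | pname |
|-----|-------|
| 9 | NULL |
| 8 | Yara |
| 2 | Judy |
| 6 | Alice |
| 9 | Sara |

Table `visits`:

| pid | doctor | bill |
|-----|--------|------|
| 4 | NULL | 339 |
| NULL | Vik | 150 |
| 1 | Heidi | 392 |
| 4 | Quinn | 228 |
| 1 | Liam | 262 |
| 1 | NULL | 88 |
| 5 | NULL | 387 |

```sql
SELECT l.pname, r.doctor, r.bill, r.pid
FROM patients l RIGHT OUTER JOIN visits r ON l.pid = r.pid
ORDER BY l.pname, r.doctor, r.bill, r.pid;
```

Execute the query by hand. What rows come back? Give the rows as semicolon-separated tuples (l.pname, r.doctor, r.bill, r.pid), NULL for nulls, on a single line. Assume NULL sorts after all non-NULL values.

(NULL, Heidi, 392, 1); (NULL, Liam, 262, 1); (NULL, Quinn, 228, 4); (NULL, Vik, 150, NULL); (NULL, NULL, 88, 1); (NULL, NULL, 339, 4); (NULL, NULL, 387, 5)

RIGHT JOIN keeps every row from `visits`; unmatched rows get NULL for `patients`'s columns.
Matching on l.pid = r.pid. A NULL in a compared column never satisfies the condition.
- l[0] pid=9 → no match.
- l[1] pid=8 → no match.
- l[2] pid=2 → no match.
- l[3] pid=6 → no match.
- l[4] pid=9 → no match.
- plus 7 unmatched r row(s), each kept with NULL l columns.
After projecting and ordering:
l.pname | r.doctor | r.bill | r.pid
NULL | Heidi | 392 | 1
NULL | Liam | 262 | 1
NULL | Quinn | 228 | 4
NULL | Vik | 150 | NULL
NULL | NULL | 88 | 1
NULL | NULL | 339 | 4
NULL | NULL | 387 | 5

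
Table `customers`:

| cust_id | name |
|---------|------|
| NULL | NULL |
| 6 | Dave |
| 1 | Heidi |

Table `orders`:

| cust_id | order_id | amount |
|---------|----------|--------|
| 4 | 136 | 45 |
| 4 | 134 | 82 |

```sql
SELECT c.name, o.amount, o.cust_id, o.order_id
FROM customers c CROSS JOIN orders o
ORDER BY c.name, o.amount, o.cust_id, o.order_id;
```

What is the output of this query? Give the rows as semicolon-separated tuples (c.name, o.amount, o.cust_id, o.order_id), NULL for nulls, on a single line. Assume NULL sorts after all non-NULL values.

CROSS JOIN pairs every row of `customers` with every row of `orders`: 3 × 2 = 6 rows.

(Dave, 45, 4, 136); (Dave, 82, 4, 134); (Heidi, 45, 4, 136); (Heidi, 82, 4, 134); (NULL, 45, 4, 136); (NULL, 82, 4, 134)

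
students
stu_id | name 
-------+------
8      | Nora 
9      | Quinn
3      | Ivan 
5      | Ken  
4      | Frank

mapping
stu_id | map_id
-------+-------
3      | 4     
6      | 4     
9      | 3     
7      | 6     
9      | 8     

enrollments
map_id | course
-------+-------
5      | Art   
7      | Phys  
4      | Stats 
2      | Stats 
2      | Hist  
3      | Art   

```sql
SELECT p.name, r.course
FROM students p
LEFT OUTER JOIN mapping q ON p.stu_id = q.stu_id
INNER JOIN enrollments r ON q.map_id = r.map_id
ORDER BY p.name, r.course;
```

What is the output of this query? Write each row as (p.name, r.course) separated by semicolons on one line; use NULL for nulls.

(Ivan, Stats); (Quinn, Art)

Step 1 — p LEFT JOIN q on stu_id → 6 row(s).
Then INNER JOIN `enrollments r` on map_id: keep only rows whose q.map_id appears in r.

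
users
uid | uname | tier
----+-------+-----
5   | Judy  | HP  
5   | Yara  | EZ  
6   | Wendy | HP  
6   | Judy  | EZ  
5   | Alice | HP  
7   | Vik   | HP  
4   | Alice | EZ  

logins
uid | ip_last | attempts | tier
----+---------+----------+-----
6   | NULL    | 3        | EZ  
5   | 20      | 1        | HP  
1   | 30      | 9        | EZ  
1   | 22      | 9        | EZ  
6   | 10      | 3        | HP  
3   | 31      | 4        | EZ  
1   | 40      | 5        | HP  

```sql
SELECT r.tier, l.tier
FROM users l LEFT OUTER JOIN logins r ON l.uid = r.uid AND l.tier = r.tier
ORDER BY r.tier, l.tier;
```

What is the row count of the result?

LEFT JOIN keeps every row from `users`; unmatched rows get NULL for `logins`'s columns.
Matching on l.uid = r.uid AND l.tier = r.tier.
- l (uid=5, tier=HP) pairs with 1 row(s) of r.
- l (uid=5, tier=EZ) has no partner → padded with NULL.
- l (uid=6, tier=HP) pairs with 1 row(s) of r.
- l (uid=6, tier=EZ) pairs with 1 row(s) of r.
- l (uid=5, tier=HP) pairs with 1 row(s) of r.
- l (uid=7, tier=HP) has no partner → padded with NULL.
- l (uid=4, tier=EZ) has no partner → padded with NULL.
Total: 4 matched + 3 padded = 7 rows.

7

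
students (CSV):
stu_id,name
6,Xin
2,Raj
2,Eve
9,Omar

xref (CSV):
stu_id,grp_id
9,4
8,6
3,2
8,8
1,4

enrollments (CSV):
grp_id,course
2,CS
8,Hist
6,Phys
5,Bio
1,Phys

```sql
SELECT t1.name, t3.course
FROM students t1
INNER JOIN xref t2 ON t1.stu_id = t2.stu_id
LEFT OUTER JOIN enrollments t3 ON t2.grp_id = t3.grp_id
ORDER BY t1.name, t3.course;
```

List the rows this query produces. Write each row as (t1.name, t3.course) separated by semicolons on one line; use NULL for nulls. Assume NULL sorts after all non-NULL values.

(Omar, NULL)

Step 1 — t1 INNER JOIN t2 on stu_id → 1 row(s).
Then LEFT JOIN `enrollments t3` on grp_id: each of those 1 rows is kept; rows whose t2.grp_id has no match in t3 get NULL for t3's columns.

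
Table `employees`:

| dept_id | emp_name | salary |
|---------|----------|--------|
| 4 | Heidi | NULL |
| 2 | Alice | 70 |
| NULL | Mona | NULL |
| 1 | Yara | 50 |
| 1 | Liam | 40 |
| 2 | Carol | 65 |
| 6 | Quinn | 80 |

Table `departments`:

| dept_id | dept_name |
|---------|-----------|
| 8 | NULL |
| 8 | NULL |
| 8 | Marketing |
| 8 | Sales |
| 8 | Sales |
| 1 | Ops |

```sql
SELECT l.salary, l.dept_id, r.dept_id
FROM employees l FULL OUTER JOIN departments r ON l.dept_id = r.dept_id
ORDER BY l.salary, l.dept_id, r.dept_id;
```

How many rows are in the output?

FULL OUTER JOIN keeps every row from both sides; unmatched rows get NULL for the other side's columns.
Matching on l.dept_id = r.dept_id. A NULL in a compared column never satisfies the condition.
- l[0] dept_id=4 → no match; kept with NULLs on the r side.
- l[1] dept_id=2 → no match; kept with NULLs on the r side.
- l[2] dept_id=NULL → no match; kept with NULLs on the r side.
- l[3] dept_id=1 → 1 match(es) in r → 1 row(s).
- l[4] dept_id=1 → 1 match(es) in r → 1 row(s).
- l[5] dept_id=2 → no match; kept with NULLs on the r side.
- l[6] dept_id=6 → no match; kept with NULLs on the r side.
- 5 row(s) from r found no l partner → padded with NULL.
Total: 2 matched + 10 padded = 12 rows.

12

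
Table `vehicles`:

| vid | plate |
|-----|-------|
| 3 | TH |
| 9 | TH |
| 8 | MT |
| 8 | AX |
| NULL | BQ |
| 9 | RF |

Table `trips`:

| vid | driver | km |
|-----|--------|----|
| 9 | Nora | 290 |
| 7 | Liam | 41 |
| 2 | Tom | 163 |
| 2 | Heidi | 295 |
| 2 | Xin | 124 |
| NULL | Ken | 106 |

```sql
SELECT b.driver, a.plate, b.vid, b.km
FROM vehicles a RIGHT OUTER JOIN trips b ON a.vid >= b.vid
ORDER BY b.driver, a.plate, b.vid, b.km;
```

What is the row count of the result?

22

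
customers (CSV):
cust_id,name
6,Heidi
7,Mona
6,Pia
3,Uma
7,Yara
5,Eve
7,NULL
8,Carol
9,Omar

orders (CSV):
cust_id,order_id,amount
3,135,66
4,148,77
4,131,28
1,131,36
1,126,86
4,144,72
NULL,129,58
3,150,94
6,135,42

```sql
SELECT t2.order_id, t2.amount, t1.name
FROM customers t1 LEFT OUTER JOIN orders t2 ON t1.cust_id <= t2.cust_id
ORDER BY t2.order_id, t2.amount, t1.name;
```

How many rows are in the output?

LEFT JOIN keeps every row from `customers`; unmatched rows get NULL for `orders`'s columns.
Matching on t1.cust_id <= t2.cust_id. A NULL in a compared column never satisfies the condition.
Matched pairs: 9; unmatched t1 rows kept: 5.
Total: 9 matched + 5 padded = 14 rows.

14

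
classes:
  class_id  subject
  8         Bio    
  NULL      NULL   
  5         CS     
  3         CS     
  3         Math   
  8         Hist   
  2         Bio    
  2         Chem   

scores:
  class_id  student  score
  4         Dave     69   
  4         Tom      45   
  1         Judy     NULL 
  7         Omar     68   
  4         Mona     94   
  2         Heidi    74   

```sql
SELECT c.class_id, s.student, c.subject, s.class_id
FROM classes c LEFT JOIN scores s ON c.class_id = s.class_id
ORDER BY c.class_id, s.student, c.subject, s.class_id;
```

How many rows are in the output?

8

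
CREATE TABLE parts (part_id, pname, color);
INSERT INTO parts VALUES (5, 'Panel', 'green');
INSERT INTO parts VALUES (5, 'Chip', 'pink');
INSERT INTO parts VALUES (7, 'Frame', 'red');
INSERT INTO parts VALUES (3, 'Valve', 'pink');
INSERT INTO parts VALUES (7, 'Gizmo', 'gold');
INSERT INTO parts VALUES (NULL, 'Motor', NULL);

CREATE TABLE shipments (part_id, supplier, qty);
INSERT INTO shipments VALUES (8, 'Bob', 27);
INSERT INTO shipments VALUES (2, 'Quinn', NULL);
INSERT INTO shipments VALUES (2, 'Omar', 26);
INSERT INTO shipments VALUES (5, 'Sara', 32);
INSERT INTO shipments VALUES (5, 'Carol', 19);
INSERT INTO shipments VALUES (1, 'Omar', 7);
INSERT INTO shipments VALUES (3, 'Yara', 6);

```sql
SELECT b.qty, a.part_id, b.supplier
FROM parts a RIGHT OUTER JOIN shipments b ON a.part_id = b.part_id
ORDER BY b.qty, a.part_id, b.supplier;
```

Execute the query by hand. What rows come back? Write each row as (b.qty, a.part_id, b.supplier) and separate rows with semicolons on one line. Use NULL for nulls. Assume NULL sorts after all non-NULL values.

RIGHT JOIN keeps every row from `shipments`; unmatched rows get NULL for `parts`'s columns.
Matching on a.part_id = b.part_id. A NULL in a compared column never satisfies the condition.
- part_id=5: 2 matching b row(s), so 2 row(s) emitted.
- part_id=5: 2 matching b row(s), so 2 row(s) emitted.
- part_id=7: no matching b row.
- part_id=3: 1 matching b row(s), so 1 row(s) emitted.
- part_id=7: no matching b row.
- part_id=NULL: no matching b row.
- 4 row(s) from b found no a partner → padded with NULL.
After projecting and ordering:
b.qty | a.part_id | b.supplier
6 | 3 | Yara
7 | NULL | Omar
19 | 5 | Carol
19 | 5 | Carol
26 | NULL | Omar
27 | NULL | Bob
32 | 5 | Sara
32 | 5 | Sara
NULL | NULL | Quinn

(6, 3, Yara); (7, NULL, Omar); (19, 5, Carol); (19, 5, Carol); (26, NULL, Omar); (27, NULL, Bob); (32, 5, Sara); (32, 5, Sara); (NULL, NULL, Quinn)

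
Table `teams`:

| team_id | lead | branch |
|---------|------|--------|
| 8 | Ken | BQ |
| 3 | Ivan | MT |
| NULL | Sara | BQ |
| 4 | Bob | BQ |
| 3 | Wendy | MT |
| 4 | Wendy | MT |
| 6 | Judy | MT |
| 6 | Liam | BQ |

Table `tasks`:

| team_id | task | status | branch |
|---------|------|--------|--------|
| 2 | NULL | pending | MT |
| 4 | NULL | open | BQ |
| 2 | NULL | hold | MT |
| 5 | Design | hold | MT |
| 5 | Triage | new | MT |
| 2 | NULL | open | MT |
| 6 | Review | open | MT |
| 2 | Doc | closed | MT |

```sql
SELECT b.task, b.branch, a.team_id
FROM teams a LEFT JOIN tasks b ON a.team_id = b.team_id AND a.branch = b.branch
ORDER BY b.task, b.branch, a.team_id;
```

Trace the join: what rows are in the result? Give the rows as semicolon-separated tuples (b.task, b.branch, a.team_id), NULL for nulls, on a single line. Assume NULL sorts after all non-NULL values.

(Review, MT, 6); (NULL, BQ, 4); (NULL, NULL, 3); (NULL, NULL, 3); (NULL, NULL, 4); (NULL, NULL, 6); (NULL, NULL, 8); (NULL, NULL, NULL)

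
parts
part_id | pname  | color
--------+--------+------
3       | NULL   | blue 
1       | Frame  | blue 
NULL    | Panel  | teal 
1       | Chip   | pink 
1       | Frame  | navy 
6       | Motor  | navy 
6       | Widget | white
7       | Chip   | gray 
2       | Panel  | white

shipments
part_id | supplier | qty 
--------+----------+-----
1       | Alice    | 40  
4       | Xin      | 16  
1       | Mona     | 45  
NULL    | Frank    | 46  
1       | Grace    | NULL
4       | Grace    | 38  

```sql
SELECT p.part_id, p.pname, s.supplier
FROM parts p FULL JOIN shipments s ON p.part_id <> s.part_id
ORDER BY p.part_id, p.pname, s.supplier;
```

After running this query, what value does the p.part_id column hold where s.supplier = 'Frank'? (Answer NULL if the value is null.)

FULL OUTER JOIN keeps every row from both sides; unmatched rows get NULL for the other side's columns.
Matching on p.part_id <> s.part_id. A NULL in a compared column never satisfies the condition.
- part_id=3: 5 matching s row(s), so 5 row(s) emitted.
- part_id=1: 2 matching s row(s), so 2 row(s) emitted.
- part_id=NULL: no s row matches, row kept with s columns NULL.
- part_id=1: 2 matching s row(s), so 2 row(s) emitted.
- part_id=1: 2 matching s row(s), so 2 row(s) emitted.
- part_id=6: 5 matching s row(s), so 5 row(s) emitted.
- part_id=6: 5 matching s row(s), so 5 row(s) emitted.
- part_id=7: 5 matching s row(s), so 5 row(s) emitted.
- part_id=2: 5 matching s row(s), so 5 row(s) emitted.
- 1 row(s) from s found no p partner → padded with NULL.

NULL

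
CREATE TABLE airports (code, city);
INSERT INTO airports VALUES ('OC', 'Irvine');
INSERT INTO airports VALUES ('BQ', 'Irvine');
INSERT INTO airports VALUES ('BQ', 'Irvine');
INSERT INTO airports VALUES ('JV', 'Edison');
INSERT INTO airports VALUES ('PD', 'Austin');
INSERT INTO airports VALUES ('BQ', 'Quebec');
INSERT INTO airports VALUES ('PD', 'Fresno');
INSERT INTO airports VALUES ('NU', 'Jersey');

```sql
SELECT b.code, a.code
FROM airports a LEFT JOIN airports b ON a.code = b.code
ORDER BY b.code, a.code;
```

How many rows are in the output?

LEFT JOIN keeps every row from `airports a`; unmatched rows get NULL for `airports b`'s columns.
Matching on a.code = b.code.
- a[0] code=OC → 1 match(es) in b → 1 row(s).
- a[1] code=BQ → 3 match(es) in b → 3 row(s).
- a[2] code=BQ → 3 match(es) in b → 3 row(s).
- a[3] code=JV → 1 match(es) in b → 1 row(s).
- a[4] code=PD → 2 match(es) in b → 2 row(s).
- a[5] code=BQ → 3 match(es) in b → 3 row(s).
- a[6] code=PD → 2 match(es) in b → 2 row(s).
- a[7] code=NU → 1 match(es) in b → 1 row(s).
Total: 16 rows.

16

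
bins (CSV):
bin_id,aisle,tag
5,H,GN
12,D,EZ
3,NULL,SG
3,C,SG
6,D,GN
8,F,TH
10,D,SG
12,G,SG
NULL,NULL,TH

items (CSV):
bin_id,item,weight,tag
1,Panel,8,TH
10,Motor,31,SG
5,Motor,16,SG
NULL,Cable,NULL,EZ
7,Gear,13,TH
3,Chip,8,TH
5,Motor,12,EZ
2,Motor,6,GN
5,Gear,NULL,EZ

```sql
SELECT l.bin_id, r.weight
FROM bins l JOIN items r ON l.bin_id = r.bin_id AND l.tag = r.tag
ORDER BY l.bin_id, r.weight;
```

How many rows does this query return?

1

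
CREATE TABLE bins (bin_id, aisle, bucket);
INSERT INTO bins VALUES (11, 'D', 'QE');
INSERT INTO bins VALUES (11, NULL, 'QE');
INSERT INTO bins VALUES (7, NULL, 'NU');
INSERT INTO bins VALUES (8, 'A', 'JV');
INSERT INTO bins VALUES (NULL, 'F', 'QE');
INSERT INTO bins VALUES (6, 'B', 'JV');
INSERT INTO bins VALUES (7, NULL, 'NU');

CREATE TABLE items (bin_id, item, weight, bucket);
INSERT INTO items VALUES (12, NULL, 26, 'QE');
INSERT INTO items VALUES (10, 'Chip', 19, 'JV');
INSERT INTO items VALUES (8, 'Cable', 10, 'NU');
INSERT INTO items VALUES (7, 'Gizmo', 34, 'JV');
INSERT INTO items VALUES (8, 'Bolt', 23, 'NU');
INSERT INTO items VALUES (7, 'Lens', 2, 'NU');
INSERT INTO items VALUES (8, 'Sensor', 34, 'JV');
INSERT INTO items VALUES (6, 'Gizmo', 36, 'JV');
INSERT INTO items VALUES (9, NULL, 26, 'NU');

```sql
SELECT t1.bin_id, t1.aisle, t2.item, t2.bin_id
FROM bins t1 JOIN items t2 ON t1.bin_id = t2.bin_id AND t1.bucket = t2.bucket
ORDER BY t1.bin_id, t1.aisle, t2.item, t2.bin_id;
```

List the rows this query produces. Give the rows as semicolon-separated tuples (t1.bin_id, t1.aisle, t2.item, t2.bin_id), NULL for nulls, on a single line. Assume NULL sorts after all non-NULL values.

(6, B, Gizmo, 6); (7, NULL, Lens, 7); (7, NULL, Lens, 7); (8, A, Sensor, 8)

INNER JOIN keeps only pairs where the ON condition holds.
Matching on t1.bin_id = t2.bin_id AND t1.bucket = t2.bucket. A NULL in a compared column never satisfies the condition.
Matched pairs: 4.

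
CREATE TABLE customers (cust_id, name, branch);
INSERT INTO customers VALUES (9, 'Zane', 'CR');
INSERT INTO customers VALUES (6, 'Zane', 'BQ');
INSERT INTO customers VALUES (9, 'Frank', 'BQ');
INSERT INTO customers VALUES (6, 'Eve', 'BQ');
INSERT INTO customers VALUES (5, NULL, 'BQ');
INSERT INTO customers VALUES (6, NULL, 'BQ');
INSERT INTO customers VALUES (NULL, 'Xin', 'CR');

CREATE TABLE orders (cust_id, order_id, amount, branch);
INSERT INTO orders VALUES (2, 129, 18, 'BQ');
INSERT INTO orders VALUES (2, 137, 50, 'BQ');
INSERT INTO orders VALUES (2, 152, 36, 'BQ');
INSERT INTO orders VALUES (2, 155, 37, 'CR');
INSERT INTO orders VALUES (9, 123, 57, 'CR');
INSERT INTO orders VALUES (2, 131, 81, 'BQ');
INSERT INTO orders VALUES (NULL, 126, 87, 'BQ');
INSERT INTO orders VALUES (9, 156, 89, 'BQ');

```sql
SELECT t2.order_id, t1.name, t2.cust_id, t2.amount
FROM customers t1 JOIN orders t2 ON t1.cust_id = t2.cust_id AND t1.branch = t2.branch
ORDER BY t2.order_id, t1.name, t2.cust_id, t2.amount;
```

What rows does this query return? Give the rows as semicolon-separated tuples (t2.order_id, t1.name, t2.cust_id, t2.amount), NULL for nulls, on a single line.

INNER JOIN keeps only pairs where the ON condition holds.
Matching on t1.cust_id = t2.cust_id AND t1.branch = t2.branch. A NULL in a compared column never satisfies the condition.
- t1 row (cust_id=9, branch=CR): matches 1 t2 row(s) → 1 output row(s).
- t1 row (cust_id=6, branch=BQ): no match → dropped.
- t1 row (cust_id=9, branch=BQ): matches 1 t2 row(s) → 1 output row(s).
- t1 row (cust_id=6, branch=BQ): no match → dropped.
- t1 row (cust_id=5, branch=BQ): no match → dropped.
- t1 row (cust_id=6, branch=BQ): no match → dropped.
- t1 row (cust_id=NULL, branch=CR): no match → dropped.
After projecting and ordering:
t2.order_id | t1.name | t2.cust_id | t2.amount
123 | Zane | 9 | 57
156 | Frank | 9 | 89

(123, Zane, 9, 57); (156, Frank, 9, 89)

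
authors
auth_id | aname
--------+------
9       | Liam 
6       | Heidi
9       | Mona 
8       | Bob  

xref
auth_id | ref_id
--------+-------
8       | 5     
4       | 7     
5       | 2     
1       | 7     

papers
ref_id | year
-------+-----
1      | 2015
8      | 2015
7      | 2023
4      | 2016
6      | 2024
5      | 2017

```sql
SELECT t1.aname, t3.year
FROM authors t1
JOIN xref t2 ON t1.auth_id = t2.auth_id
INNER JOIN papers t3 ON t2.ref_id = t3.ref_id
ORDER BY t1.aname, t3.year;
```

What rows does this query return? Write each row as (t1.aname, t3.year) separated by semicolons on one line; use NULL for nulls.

(Bob, 2017)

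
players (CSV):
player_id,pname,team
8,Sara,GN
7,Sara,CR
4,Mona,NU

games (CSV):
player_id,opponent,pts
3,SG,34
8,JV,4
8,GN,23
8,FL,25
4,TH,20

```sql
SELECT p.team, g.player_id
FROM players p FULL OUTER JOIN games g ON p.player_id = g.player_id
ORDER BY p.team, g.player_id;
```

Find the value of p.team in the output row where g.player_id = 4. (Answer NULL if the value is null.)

NU

FULL OUTER JOIN keeps every row from both sides; unmatched rows get NULL for the other side's columns.
Matching on p.player_id = g.player_id.
- p row (player_id=8): matches 3 g row(s) → 3 output row(s).
- p row (player_id=7): no match → kept, g columns NULL.
- p row (player_id=4): matches 1 g row(s) → 1 output row(s).
- 1 row(s) from g found no p partner → padded with NULL.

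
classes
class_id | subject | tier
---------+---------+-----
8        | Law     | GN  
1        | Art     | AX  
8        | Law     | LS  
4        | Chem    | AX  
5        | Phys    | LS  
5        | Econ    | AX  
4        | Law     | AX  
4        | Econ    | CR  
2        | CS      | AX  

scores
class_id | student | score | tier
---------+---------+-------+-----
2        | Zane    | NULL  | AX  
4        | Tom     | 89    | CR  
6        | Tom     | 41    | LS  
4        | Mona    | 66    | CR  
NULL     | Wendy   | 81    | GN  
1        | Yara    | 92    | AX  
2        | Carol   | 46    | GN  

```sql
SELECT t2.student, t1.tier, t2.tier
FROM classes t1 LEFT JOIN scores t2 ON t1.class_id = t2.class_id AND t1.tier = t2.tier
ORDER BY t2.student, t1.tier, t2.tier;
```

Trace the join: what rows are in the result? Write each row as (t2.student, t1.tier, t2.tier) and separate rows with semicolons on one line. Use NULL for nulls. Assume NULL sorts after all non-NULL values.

(Mona, CR, CR); (Tom, CR, CR); (Yara, AX, AX); (Zane, AX, AX); (NULL, AX, NULL); (NULL, AX, NULL); (NULL, AX, NULL); (NULL, GN, NULL); (NULL, LS, NULL); (NULL, LS, NULL)

LEFT JOIN keeps every row from `classes`; unmatched rows get NULL for `scores`'s columns.
Matching on t1.class_id = t2.class_id AND t1.tier = t2.tier. A NULL in a compared column never satisfies the condition.
Matched pairs: 4; unmatched t1 rows kept: 6.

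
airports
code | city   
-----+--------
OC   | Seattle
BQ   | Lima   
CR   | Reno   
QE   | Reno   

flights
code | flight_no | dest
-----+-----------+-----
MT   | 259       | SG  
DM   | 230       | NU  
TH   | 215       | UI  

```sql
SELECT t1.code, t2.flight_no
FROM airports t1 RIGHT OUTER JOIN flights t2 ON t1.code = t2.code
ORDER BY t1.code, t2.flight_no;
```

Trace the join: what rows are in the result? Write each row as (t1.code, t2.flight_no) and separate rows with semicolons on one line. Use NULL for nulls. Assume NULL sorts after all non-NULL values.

(NULL, 215); (NULL, 230); (NULL, 259)

RIGHT JOIN keeps every row from `flights`; unmatched rows get NULL for `airports`'s columns.
Matching on t1.code = t2.code.
- t1[0] code=OC → no match.
- t1[1] code=BQ → no match.
- t1[2] code=CR → no match.
- t1[3] code=QE → no match.
- 3 row(s) from t2 found no t1 partner → padded with NULL.
After projecting and ordering:
t1.code | t2.flight_no
NULL | 215
NULL | 230
NULL | 259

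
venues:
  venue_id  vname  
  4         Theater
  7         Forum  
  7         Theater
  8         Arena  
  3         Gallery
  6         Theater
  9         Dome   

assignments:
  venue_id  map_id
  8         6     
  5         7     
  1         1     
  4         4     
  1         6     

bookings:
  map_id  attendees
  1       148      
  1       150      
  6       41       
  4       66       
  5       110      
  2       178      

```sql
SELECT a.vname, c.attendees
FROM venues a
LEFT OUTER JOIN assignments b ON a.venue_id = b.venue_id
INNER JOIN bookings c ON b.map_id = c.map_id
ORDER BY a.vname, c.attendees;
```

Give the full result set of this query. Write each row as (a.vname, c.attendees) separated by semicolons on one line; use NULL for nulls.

Joins associate left-to-right: venues LEFT JOIN assignments on venue_id gives 7 intermediate row(s).
Then INNER JOIN `bookings c` on map_id: keep only rows whose b.map_id appears in c.

(Arena, 41); (Theater, 66)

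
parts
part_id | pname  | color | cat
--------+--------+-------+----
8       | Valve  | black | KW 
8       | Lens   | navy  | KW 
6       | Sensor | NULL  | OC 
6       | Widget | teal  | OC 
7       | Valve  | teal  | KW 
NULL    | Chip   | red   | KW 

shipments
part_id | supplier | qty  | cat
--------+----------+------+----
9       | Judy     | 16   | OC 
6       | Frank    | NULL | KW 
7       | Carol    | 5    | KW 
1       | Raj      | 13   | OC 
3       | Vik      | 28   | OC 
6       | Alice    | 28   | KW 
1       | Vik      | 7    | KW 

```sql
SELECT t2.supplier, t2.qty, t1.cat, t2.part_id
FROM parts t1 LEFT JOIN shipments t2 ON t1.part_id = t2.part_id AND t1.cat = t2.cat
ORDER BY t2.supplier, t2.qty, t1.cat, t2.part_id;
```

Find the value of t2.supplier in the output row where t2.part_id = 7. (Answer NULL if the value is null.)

LEFT JOIN keeps every row from `parts`; unmatched rows get NULL for `shipments`'s columns.
Matching on t1.part_id = t2.part_id AND t1.cat = t2.cat. A NULL in a compared column never satisfies the condition.
Matched pairs: 1; unmatched t1 rows kept: 5.

Carol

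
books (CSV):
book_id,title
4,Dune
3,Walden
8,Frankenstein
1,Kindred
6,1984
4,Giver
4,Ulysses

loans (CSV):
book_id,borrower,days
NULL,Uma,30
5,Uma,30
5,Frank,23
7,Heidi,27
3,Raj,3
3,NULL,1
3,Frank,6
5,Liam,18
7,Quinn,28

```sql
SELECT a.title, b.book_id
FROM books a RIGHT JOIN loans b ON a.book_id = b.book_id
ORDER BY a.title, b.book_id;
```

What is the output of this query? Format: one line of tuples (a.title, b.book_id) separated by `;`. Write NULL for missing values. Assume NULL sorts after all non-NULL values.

RIGHT JOIN keeps every row from `loans`; unmatched rows get NULL for `books`'s columns.
Matching on a.book_id = b.book_id. A NULL in a compared column never satisfies the condition.
- a row (book_id=4): no match.
- a row (book_id=3): matches 3 b row(s) → 3 output row(s).
- a row (book_id=8): no match.
- a row (book_id=1): no match.
- a row (book_id=6): no match.
- a row (book_id=4): no match.
- a row (book_id=4): no match.
- plus 6 unmatched b row(s), each kept with NULL a columns.
After projecting and ordering:
a.title | b.book_id
Walden | 3
Walden | 3
Walden | 3
NULL | 5
NULL | 5
NULL | 5
NULL | 7
NULL | 7
NULL | NULL

(Walden, 3); (Walden, 3); (Walden, 3); (NULL, 5); (NULL, 5); (NULL, 5); (NULL, 7); (NULL, 7); (NULL, NULL)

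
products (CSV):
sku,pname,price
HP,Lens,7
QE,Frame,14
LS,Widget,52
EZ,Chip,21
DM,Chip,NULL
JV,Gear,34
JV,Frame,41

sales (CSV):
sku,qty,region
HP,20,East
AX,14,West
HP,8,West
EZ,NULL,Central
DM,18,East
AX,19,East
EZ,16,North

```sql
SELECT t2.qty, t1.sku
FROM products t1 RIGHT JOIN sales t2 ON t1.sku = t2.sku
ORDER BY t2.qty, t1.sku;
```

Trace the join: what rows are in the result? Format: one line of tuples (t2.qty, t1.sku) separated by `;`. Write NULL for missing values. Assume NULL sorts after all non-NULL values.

RIGHT JOIN keeps every row from `sales`; unmatched rows get NULL for `products`'s columns.
Matching on t1.sku = t2.sku.
- t1[0] sku=HP → 2 match(es) in t2 → 2 row(s).
- t1[1] sku=QE → no match.
- t1[2] sku=LS → no match.
- t1[3] sku=EZ → 2 match(es) in t2 → 2 row(s).
- t1[4] sku=DM → 1 match(es) in t2 → 1 row(s).
- t1[5] sku=JV → no match.
- t1[6] sku=JV → no match.
- 2 t2 row(s) had no t1 match → kept, t1 columns NULL.
After projecting and ordering:
t2.qty | t1.sku
8 | HP
14 | NULL
16 | EZ
18 | DM
19 | NULL
20 | HP
NULL | EZ

(8, HP); (14, NULL); (16, EZ); (18, DM); (19, NULL); (20, HP); (NULL, EZ)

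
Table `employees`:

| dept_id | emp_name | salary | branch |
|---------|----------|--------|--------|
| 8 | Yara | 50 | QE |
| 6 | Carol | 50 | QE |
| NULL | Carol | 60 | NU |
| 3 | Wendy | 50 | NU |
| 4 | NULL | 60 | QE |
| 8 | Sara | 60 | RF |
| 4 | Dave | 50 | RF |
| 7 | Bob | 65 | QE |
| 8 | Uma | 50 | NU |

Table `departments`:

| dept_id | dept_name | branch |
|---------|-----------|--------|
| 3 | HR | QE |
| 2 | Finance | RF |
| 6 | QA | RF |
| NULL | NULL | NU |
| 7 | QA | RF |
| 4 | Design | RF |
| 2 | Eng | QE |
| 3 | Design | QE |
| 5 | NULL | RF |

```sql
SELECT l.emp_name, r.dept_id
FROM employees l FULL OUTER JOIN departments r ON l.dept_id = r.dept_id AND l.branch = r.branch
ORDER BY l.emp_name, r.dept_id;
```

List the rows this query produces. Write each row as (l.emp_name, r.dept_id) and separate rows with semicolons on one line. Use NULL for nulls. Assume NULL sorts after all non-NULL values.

(Bob, NULL); (Carol, NULL); (Carol, NULL); (Dave, 4); (Sara, NULL); (Uma, NULL); (Wendy, NULL); (Yara, NULL); (NULL, 2); (NULL, 2); (NULL, 3); (NULL, 3); (NULL, 5); (NULL, 6); (NULL, 7); (NULL, NULL); (NULL, NULL)

FULL OUTER JOIN keeps every row from both sides; unmatched rows get NULL for the other side's columns.
Matching on l.dept_id = r.dept_id AND l.branch = r.branch. A NULL in a compared column never satisfies the condition.
Matched pairs: 1; unmatched l rows kept: 8; unmatched r rows kept: 8.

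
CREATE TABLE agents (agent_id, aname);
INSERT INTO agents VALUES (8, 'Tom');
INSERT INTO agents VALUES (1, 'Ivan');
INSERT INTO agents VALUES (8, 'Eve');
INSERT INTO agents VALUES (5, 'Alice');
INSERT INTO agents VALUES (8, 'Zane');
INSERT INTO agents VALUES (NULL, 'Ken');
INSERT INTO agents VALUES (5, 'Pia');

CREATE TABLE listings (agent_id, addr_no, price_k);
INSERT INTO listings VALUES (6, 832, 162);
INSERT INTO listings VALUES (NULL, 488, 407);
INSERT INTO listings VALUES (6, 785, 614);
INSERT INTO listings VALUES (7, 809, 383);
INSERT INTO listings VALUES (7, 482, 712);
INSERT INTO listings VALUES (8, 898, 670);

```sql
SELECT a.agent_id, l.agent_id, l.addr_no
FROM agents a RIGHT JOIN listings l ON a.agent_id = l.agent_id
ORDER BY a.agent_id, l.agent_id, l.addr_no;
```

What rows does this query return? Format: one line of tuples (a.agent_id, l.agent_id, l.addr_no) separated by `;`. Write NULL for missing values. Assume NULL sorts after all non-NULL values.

(8, 8, 898); (8, 8, 898); (8, 8, 898); (NULL, 6, 785); (NULL, 6, 832); (NULL, 7, 482); (NULL, 7, 809); (NULL, NULL, 488)

RIGHT JOIN keeps every row from `listings`; unmatched rows get NULL for `agents`'s columns.
Matching on a.agent_id = l.agent_id. A NULL in a compared column never satisfies the condition.
- a[0] agent_id=8 → 1 match(es) in l → 1 row(s).
- a[1] agent_id=1 → no match.
- a[2] agent_id=8 → 1 match(es) in l → 1 row(s).
- a[3] agent_id=5 → no match.
- a[4] agent_id=8 → 1 match(es) in l → 1 row(s).
- a[5] agent_id=NULL → no match.
- a[6] agent_id=5 → no match.
- 5 row(s) from l found no a partner → padded with NULL.
After projecting and ordering:
a.agent_id | l.agent_id | l.addr_no
8 | 8 | 898
8 | 8 | 898
8 | 8 | 898
NULL | 6 | 785
NULL | 6 | 832
NULL | 7 | 482
NULL | 7 | 809
NULL | NULL | 488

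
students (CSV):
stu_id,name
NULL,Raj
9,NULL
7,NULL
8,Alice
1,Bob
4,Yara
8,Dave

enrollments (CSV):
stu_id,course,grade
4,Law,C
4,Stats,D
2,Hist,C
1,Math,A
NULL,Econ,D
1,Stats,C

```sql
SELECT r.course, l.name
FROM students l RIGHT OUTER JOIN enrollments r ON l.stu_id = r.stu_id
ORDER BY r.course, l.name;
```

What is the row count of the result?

6

RIGHT JOIN keeps every row from `enrollments`; unmatched rows get NULL for `students`'s columns.
Matching on l.stu_id = r.stu_id. A NULL in a compared column never satisfies the condition.
- l row (stu_id=NULL): no match.
- l row (stu_id=9): no match.
- l row (stu_id=7): no match.
- l row (stu_id=8): no match.
- l row (stu_id=1): matches 2 r row(s) → 2 output row(s).
- l row (stu_id=4): matches 2 r row(s) → 2 output row(s).
- l row (stu_id=8): no match.
- 2 r row(s) had no l match → kept, l columns NULL.
Total: 4 matched + 2 padded = 6 rows.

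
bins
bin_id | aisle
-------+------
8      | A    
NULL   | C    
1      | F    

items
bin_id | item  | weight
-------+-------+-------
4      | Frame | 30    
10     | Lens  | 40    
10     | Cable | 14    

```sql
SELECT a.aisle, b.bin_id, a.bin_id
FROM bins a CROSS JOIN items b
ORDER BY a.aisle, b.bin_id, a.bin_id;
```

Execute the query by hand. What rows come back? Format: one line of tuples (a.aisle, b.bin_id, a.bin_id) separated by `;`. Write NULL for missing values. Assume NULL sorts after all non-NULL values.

CROSS JOIN pairs every row of `bins` with every row of `items`: 3 × 3 = 9 rows.
After projecting and ordering:
a.aisle | b.bin_id | a.bin_id
A | 4 | 8
A | 10 | 8
A | 10 | 8
C | 4 | NULL
C | 10 | NULL
C | 10 | NULL
F | 4 | 1
F | 10 | 1
F | 10 | 1

(A, 4, 8); (A, 10, 8); (A, 10, 8); (C, 4, NULL); (C, 10, NULL); (C, 10, NULL); (F, 4, 1); (F, 10, 1); (F, 10, 1)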